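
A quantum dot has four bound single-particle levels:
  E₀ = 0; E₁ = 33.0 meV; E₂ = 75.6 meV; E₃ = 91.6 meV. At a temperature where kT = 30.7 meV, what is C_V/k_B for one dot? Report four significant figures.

Eᵢ/kT = 0, 1.07492, 2.46254, 2.98371.
Z = Σ e^(−Eᵢ/kT) = e^(−0) + e^(−1.07492) + e^(−2.46254) + e^(−2.98371) = 1.00000 + 0.341325 + 0.0852182 + 0.0506047 = 1.47715.
⟨E⟩ = 15.1248 meV, ⟨E²⟩ = 868.806 meV².
C_V/k_B = (⟨E²⟩ − ⟨E⟩²)/(kT)² = (868.806 − 228.760)/942.490 = 0.6791.

0.6791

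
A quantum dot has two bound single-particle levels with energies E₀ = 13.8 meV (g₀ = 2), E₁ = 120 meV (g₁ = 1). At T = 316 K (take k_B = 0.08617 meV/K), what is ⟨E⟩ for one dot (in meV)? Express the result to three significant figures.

14.9 meV

k_BT = 0.08617 × 316 K = 27.230 meV.
Eᵢ/kT = 0.50679, 4.4069.
Z = Σ gᵢe^(−Eᵢ/kT) = 2·e^(−0.50679) + 1·e^(−4.4069) = 1.2049 + 0.012193 = 1.2171.
⟨E⟩ = Σ Eᵢ gᵢe^(−Eᵢ/kT) / Z = (13.8·1.2049 + 120·0.012193) / 1.2171 = 14.9 meV.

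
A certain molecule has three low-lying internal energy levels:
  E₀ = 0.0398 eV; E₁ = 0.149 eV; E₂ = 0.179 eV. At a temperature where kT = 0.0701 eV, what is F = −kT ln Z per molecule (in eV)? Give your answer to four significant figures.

0.01887 eV

Eᵢ/kT = 0.567760, 2.12553, 2.55350.
Z = Σ e^(−Eᵢ/kT) = e^(−0.567760) + e^(−2.12553) + e^(−2.55350) = 0.566794 + 0.119370 + 0.0778089 = 0.763973.
F = −kT ln Z = −0.0701 × ln(0.763973) = −0.0701 × -0.269223 = 0.01887 eV.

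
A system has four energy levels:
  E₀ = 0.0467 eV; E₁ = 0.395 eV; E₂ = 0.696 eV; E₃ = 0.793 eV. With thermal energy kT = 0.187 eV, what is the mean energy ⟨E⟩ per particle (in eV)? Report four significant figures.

Eᵢ/kT = 0.249733, 2.11230, 3.72193, 4.24064.
Z = Σ e^(−Eᵢ/kT) = e^(−0.249733) + e^(−2.11230) + e^(−3.72193) + e^(−4.24064) = 0.779009 + 0.120959 + 0.0241872 + 0.0143984 = 0.938554.
⟨E⟩ = Σ Eᵢ e^(−Eᵢ/kT) / Z = (0.0467·0.779009 + 0.395·0.120959 + 0.696·0.0241872 + 0.793·0.0143984) / 0.938554 = 0.1198 eV.

0.1198 eV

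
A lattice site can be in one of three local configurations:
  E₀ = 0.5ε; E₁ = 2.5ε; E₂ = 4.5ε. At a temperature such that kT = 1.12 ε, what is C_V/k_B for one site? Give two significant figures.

Eᵢ/kT = 0.4464, 2.232, 4.018.
Z = Σ e^(−Eᵢ/kT) = e^(−0.4464) + e^(−2.232) + e^(−4.018) = 0.6399 + 0.1073 + 0.01799 = 0.7652.
⟨E⟩ = 0.8745 ε, ⟨E²⟩ = 1.562 ε².
C_V/k_B = (⟨E²⟩ − ⟨E⟩²)/(kT)² = (1.562 − 0.7648)/1.254 = 0.64.

0.64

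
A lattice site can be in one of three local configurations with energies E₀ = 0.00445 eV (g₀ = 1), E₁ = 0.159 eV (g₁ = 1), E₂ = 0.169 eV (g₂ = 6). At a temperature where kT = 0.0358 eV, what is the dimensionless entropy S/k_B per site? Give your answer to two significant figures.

Eᵢ/kT = 0.1243, 4.441, 4.721.
Z = Σ gᵢe^(−Eᵢ/kT) = 1·e^(−0.1243) + 1·e^(−4.441) + 6·e^(−4.721) = 0.8831 + 0.01178 + 0.05344 = 0.9483.
⟨E⟩ = Σ EᵢPᵢ = 0.01564 eV.
S/k_B = ln Z + ⟨E⟩/kT = ln(0.9483) + 0.01564/0.0358 = -0.05308 + 0.4369 = 0.38.

0.38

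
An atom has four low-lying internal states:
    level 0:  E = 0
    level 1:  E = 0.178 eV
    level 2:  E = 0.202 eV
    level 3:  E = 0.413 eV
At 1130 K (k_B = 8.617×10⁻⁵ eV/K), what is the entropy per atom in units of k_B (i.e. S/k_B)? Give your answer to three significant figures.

0.736

k_BT = 8.617×10⁻⁵ × 1130 K = 0.097372 eV.
Eᵢ/kT = 0, 1.8280, 2.0745, 4.2415.
Z = Σ e^(−Eᵢ/kT) = e^(−0) + e^(−1.8280) + e^(−2.0745) + e^(−4.2415) = 1.0000 + 0.16073 + 0.12562 + 0.014386 = 1.3007.
⟨E⟩ = Σ EᵢPᵢ = 0.046073 eV.
S/k_B = ln Z + ⟨E⟩/kT = ln(1.3007) + 0.046073/0.097372 = 0.26290 + 0.47316 = 0.736.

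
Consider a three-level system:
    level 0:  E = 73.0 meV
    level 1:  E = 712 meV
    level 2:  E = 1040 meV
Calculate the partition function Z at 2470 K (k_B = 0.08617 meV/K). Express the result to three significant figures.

k_BT = 0.08617 × 2470 K = 212.84 meV.
Eᵢ/kT = 0.34298, 3.3452, 4.8863.
Z = Σ e^(−Eᵢ/kT) = e^(−0.34298) + e^(−3.3452) + e^(−4.8863) = 0.70965 + 0.035253 + 0.0075493 = 0.75245.

Z = 0.752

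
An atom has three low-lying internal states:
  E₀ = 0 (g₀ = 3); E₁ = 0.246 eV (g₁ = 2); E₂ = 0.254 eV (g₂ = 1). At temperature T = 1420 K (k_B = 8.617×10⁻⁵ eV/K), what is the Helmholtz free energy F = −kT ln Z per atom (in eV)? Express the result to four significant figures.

k_BT = 8.617×10⁻⁵ × 1420 K = 0.122361 eV.
Eᵢ/kT = 0, 2.01044, 2.07582.
Z = Σ gᵢe^(−Eᵢ/kT) = 3·e^(−0) + 2·e^(−2.01044) + 1·e^(−2.07582) = 3.00000 + 0.267859 + 0.125454 = 3.39331.
F = −kT ln Z = −0.122361 × ln(3.39331) = −0.122361 × 1.22181 = -0.1495 eV.

-0.1495 eV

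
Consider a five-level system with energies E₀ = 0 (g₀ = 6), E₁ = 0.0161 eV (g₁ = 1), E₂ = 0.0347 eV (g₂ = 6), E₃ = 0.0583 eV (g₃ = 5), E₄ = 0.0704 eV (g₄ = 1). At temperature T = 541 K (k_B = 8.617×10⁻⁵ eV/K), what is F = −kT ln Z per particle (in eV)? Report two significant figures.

k_BT = 8.617×10⁻⁵ × 541 K = 0.04662 eV.
Eᵢ/kT = 0, 0.3453, 0.7443, 1.251, 1.510.
Z = Σ gᵢe^(−Eᵢ/kT) = 6·e^(−0) + 1·e^(−0.3453) + 6·e^(−0.7443) + 5·e^(−1.251) + 1·e^(−1.510) = 6.000 + 0.7080 + 2.850 + 1.431 + 0.2209 = 11.21.
F = −kT ln Z = −0.04662 × ln(11.21) = −0.04662 × 2.417 = -0.11 eV.

-0.11 eV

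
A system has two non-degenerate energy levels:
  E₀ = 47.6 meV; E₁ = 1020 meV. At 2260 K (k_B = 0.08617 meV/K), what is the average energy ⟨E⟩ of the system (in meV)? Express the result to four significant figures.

k_BT = 0.08617 × 2260 K = 194.744 meV.
Eᵢ/kT = 0.244423, 5.23765.
Z = Σ e^(−Eᵢ/kT) = e^(−0.244423) + e^(−5.23765) = 0.783156 + 0.00531273 = 0.788469.
⟨E⟩ = Σ Eᵢ e^(−Eᵢ/kT) / Z = (47.6·0.783156 + 1020·0.00531273) / 0.788469 = 54.15 meV.

54.15 meV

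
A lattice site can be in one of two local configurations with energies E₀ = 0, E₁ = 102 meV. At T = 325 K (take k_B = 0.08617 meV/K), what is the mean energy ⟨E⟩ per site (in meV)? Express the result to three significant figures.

2.60 meV

k_BT = 0.08617 × 325 K = 28.005 meV.
Eᵢ/kT = 0, 3.6422.
Z = Σ e^(−Eᵢ/kT) = e^(−0) + e^(−3.6422) = 1.0000 + 0.026195 = 1.0262.
⟨E⟩ = Σ Eᵢ e^(−Eᵢ/kT) / Z = (0·1.0000 + 102·0.026195) / 1.0262 = 2.60 meV.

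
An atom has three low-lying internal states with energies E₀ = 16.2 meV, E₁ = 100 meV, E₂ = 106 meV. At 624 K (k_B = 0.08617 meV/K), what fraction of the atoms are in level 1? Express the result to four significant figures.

k_BT = 0.08617 × 624 K = 53.7701 meV.
Eᵢ/kT = 0.301283, 1.85977, 1.97136.
Z = Σ e^(−Eᵢ/kT) = e^(−0.301283) + e^(−1.85977) + e^(−1.97136) = 0.739868 + 0.155708 + 0.139267 = 1.03484.
P₁ = e^(−E₁/kT) / Z = 0.155708/1.03484 = 0.1505.

0.1505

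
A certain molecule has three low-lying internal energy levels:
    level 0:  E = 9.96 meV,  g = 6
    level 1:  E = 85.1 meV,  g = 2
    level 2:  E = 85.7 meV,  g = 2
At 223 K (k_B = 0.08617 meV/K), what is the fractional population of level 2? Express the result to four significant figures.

0.006389

k_BT = 0.08617 × 223 K = 19.2159 meV.
Eᵢ/kT = 0.518321, 4.42862, 4.45985.
Z = Σ gᵢe^(−Eᵢ/kT) = 6·e^(−0.518321) + 2·e^(−4.42862) + 2·e^(−4.45985) = 3.57312 + 0.0238619 + 0.0231282 = 3.62011.
P₂ = g₂ e^(−E₂/kT) / Z = 0.0231282/3.62011 = 0.006389.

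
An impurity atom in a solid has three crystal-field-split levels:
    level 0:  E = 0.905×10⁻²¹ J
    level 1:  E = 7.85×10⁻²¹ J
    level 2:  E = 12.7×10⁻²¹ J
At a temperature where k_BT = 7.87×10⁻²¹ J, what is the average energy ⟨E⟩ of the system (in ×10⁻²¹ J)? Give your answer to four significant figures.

4.270 ×10⁻²¹ J

Eᵢ/kT = 0.114994, 0.997459, 1.61372.
Z = Σ e^(−Eᵢ/kT) = e^(−0.114994) + e^(−0.997459) + e^(−1.61372) = 0.891371 + 0.368815 + 0.199145 = 1.45933.
⟨E⟩ = Σ Eᵢ e^(−Eᵢ/kT) / Z = (0.905·0.891371 + 7.85·0.368815 + 12.7·0.199145) / 1.45933 = 4.270 ×10⁻²¹ J.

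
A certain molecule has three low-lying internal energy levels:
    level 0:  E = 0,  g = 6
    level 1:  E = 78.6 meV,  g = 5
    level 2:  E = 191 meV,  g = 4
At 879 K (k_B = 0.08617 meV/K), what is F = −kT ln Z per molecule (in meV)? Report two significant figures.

-160 meV

k_BT = 0.08617 × 879 K = 75.74 meV.
Eᵢ/kT = 0, 1.038, 2.522.
Z = Σ gᵢe^(−Eᵢ/kT) = 6·e^(−0) + 5·e^(−1.038) + 4·e^(−2.522) = 6.000 + 1.771 + 0.3212 = 8.092.
F = −kT ln Z = −75.74 × ln(8.092) = −75.74 × 2.091 = -160 meV.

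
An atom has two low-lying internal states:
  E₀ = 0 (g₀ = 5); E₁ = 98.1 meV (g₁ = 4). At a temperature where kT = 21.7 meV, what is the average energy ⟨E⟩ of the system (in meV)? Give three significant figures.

Eᵢ/kT = 0, 4.5207.
Z = Σ gᵢe^(−Eᵢ/kT) = 5·e^(−0) + 4·e^(−4.5207) = 5.0000 + 0.043526 = 5.0435.
⟨E⟩ = Σ Eᵢ gᵢe^(−Eᵢ/kT) / Z = (0·5.0000 + 98.1·0.043526) / 5.0435 = 0.847 meV.

0.847 meV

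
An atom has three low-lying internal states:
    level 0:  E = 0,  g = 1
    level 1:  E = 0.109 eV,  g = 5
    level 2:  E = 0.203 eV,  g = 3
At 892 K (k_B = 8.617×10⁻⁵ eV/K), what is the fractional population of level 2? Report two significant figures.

0.088

k_BT = 8.617×10⁻⁵ × 892 K = 0.07686 eV.
Eᵢ/kT = 0, 1.418, 2.641.
Z = Σ gᵢe^(−Eᵢ/kT) = 1·e^(−0) + 5·e^(−1.418) + 3·e^(−2.641) = 1.000 + 1.211 + 0.2139 = 2.425.
P₂ = g₂ e^(−E₂/kT) / Z = 0.2139/2.425 = 0.088.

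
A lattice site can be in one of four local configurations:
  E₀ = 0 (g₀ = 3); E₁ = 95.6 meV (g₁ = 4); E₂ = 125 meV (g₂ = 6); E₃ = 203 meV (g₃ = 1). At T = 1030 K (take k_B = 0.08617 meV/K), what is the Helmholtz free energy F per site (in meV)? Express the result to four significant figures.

k_BT = 0.08617 × 1030 K = 88.7551 meV.
Eᵢ/kT = 0, 1.07712, 1.40837, 2.28719.
Z = Σ gᵢe^(−Eᵢ/kT) = 3·e^(−0) + 4·e^(−1.07712) + 6·e^(−1.40837) + 1·e^(−2.28719) = 3.00000 + 1.36230 + 1.46725 + 0.101551 = 5.93110.
F = −kT ln Z = −88.7551 × ln(5.93110) = −88.7551 × 1.78021 = -158.0 meV.

-158.0 meV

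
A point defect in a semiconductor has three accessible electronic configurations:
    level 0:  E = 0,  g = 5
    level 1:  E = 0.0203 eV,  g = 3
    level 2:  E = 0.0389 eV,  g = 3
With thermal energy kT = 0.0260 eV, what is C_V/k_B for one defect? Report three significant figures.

Eᵢ/kT = 0, 0.78077, 1.4962.
Z = Σ gᵢe^(−Eᵢ/kT) = 5·e^(−0) + 3·e^(−0.78077) + 3·e^(−1.4962) = 5.0000 + 1.3742 + 0.67194 = 7.0461.
⟨E⟩ = 0.0076687 eV, ⟨E²⟩ = 0.00022467 eV².
C_V/k_B = (⟨E²⟩ − ⟨E⟩²)/(kT)² = (0.00022467 − 0.000058809)/0.00067600 = 0.245.

0.245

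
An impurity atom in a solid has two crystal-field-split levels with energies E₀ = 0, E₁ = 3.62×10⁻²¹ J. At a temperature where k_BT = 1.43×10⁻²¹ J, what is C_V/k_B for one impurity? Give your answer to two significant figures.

Eᵢ/kT = 0, 2.531.
Z = Σ e^(−Eᵢ/kT) = e^(−0) + e^(−2.531) = 1.000 + 0.07958 = 1.080.
⟨E⟩ = 0.2667, ⟨E²⟩ = 0.9656.
C_V/k_B = (⟨E²⟩ − ⟨E⟩²)/(kT)² = (0.9656 − 0.07113)/2.045 = 0.44.

0.44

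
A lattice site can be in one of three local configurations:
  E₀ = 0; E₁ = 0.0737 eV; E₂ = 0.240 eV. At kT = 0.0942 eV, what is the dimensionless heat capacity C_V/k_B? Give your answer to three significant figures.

0.381

Eᵢ/kT = 0, 0.78238, 2.5478.
Z = Σ e^(−Eᵢ/kT) = e^(−0) + e^(−0.78238) + e^(−2.5478) = 1.0000 + 0.45732 + 0.078254 = 1.5356.
⟨E⟩ = 0.034179 eV, ⟨E²⟩ = 0.0045529 eV².
C_V/k_B = (⟨E²⟩ − ⟨E⟩²)/(kT)² = (0.0045529 − 0.0011682)/0.0088736 = 0.381.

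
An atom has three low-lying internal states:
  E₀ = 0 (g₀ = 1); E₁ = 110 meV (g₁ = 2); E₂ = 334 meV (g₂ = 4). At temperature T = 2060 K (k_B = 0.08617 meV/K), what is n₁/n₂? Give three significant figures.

k_BT = 0.08617 × 2060 K = 177.51 meV.
n₁/n₂ = (g₁/g₂) exp[−(E₁−E₂)/kT] = (2/4) × exp(−(-224 meV)/(177.51 meV)) = (2/4) × exp(1.2619) = 1.77.

1.77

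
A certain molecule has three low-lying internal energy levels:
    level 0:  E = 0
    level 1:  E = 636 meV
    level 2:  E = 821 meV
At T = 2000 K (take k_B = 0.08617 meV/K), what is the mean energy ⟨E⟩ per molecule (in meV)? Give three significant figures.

k_BT = 0.08617 × 2000 K = 172.34 meV.
Eᵢ/kT = 0, 3.6904, 4.7638.
Z = Σ e^(−Eᵢ/kT) = e^(−0) + e^(−3.6904) + e^(−4.7638) = 1.0000 + 0.024962 + 0.0085331 = 1.0335.
⟨E⟩ = Σ Eᵢ e^(−Eᵢ/kT) / Z = (0·1.0000 + 636·0.024962 + 821·0.0085331) / 1.0335 = 22.1 meV.

22.1 meV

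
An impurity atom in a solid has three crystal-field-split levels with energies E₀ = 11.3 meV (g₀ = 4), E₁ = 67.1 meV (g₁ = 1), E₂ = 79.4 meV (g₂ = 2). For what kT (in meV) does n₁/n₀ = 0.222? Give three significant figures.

470 meV

n₁/n₀ = (g₁/g₀) exp[−(E₁−E₀)/kT] = 0.222.
⇒ (E₁−E₀)/kT = ln((1/4)/0.222) = ln(1.1261) = 0.11876.
kT = 55.8 meV / 0.11876 = 470 meV.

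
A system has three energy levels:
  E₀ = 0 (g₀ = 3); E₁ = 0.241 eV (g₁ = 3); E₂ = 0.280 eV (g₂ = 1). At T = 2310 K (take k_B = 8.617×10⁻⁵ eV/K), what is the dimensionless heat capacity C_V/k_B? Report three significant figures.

0.315

k_BT = 8.617×10⁻⁵ × 2310 K = 0.19905 eV.
Eᵢ/kT = 0, 1.2108, 1.4067.
Z = Σ gᵢe^(−Eᵢ/kT) = 3·e^(−0) + 3·e^(−1.2108) + 1·e^(−1.4067) = 3.0000 + 0.89388 + 0.24495 = 4.1388.
⟨E⟩ = 0.068622 eV, ⟨E²⟩ = 0.017184 eV².
C_V/k_B = (⟨E²⟩ − ⟨E⟩²)/(kT)² = (0.017184 − 0.0047090)/0.039621 = 0.315.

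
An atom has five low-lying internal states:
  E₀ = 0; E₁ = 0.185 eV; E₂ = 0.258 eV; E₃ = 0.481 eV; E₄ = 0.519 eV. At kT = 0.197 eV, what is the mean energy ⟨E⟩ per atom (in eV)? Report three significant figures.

Eᵢ/kT = 0, 0.93909, 1.3096, 2.4416, 2.6345.
Z = Σ e^(−Eᵢ/kT) = e^(−0) + e^(−0.93909) + e^(−1.3096) + e^(−2.4416) + e^(−2.6345) = 1.0000 + 0.39098 + 0.26993 + 0.087022 + 0.071755 = 1.8197.
⟨E⟩ = Σ Eᵢ e^(−Eᵢ/kT) / Z = (0·1.0000 + 0.185·0.39098 + 0.258·0.26993 + 0.481·0.087022 + 0.519·0.071755) / 1.8197 = 0.121 eV.

0.121 eV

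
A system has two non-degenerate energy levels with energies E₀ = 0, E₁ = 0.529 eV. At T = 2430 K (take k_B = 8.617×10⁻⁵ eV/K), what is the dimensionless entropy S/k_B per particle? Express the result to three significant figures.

k_BT = 8.617×10⁻⁵ × 2430 K = 0.20939 eV.
Eᵢ/kT = 0, 2.5264.
Z = Σ e^(−Eᵢ/kT) = e^(−0) + e^(−2.5264) = 1.0000 + 0.079946 = 1.0799.
⟨E⟩ = Σ EᵢPᵢ = 0.039162 eV.
S/k_B = ln Z + ⟨E⟩/kT = ln(1.0799) + 0.039162/0.20939 = 0.076868 + 0.18703 = 0.264.

0.264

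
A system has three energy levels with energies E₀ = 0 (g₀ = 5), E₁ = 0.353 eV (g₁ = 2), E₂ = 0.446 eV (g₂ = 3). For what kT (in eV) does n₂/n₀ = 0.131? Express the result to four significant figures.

n₂/n₀ = (g₂/g₀) exp[−(E₂−E₀)/kT] = 0.131.
⇒ (E₂−E₀)/kT = ln((3/5)/0.131) = ln(4.58015) = 1.52173.
kT = 0.446 eV / 1.52173 = 0.2931 eV.

0.2931 eV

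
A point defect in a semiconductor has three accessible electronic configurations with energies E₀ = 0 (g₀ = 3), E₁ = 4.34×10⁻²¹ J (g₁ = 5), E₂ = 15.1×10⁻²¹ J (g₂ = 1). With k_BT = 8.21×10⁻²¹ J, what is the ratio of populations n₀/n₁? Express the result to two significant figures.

1.0

n₀/n₁ = (g₀/g₁) exp[−(E₀−E₁)/kT] = (3/5) × exp(−(-4.34 ×10⁻²¹ J)/(8.21 ×10⁻²¹ J)) = (3/5) × exp(0.5286) = 1.0.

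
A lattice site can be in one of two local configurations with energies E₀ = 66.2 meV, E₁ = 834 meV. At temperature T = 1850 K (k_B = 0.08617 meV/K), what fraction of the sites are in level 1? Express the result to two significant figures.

k_BT = 0.08617 × 1850 K = 159.4 meV.
Eᵢ/kT = 0.4153, 5.232.
Z = Σ e^(−Eᵢ/kT) = e^(−0.4153) + e^(−5.232) = 0.6601 + 0.005343 = 0.6654.
P₁ = e^(−E₁/kT) / Z = 0.005343/0.6654 = 0.0080.

0.0080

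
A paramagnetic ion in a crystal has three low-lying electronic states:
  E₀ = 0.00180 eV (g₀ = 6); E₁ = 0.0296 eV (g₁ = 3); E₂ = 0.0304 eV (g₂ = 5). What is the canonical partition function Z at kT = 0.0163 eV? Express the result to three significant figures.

Eᵢ/kT = 0.11043, 1.8160, 1.8650.
Z = Σ gᵢe^(−Eᵢ/kT) = 6·e^(−0.11043) + 3·e^(−1.8160) + 5·e^(−1.8650) = 5.3727 + 0.48803 + 0.77448 = 6.6352.

Z = 6.64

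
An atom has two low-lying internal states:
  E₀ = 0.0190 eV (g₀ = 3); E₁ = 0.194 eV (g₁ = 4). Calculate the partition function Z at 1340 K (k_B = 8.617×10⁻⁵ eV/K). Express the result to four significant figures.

Z = 3.290

k_BT = 8.617×10⁻⁵ × 1340 K = 0.115468 eV.
Eᵢ/kT = 0.164548, 1.68012.
Z = Σ gᵢe^(−Eᵢ/kT) = 3·e^(−0.164548) + 4·e^(−1.68012) = 2.54483 + 0.745406 = 3.29024.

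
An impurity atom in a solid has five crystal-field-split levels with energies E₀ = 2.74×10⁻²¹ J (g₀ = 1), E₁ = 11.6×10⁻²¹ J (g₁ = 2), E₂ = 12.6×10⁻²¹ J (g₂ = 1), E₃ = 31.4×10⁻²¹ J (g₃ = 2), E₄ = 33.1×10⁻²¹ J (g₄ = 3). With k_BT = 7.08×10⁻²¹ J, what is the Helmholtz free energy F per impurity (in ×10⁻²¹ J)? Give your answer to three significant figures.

-1.79 ×10⁻²¹ J

Eᵢ/kT = 0.38701, 1.6384, 1.7797, 4.4350, 4.6751.
Z = Σ gᵢe^(−Eᵢ/kT) = 1·e^(−0.38701) + 2·e^(−1.6384) + 1·e^(−1.7797) + 2·e^(−4.4350) + 3·e^(−4.6751) = 0.67908 + 0.38858 + 0.16869 + 0.023710 + 0.027974 = 1.2880.
F = −kT ln Z = −7.08 × ln(1.2880) = −7.08 × 0.25309 = -1.79 ×10⁻²¹ J.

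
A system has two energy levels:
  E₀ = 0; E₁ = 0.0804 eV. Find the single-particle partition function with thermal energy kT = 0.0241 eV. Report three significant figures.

Z = 1.04

Eᵢ/kT = 0, 3.3361.
Z = Σ e^(−Eᵢ/kT) = e^(−0) + e^(−3.3361) = 1.0000 + 0.035575 = 1.0356.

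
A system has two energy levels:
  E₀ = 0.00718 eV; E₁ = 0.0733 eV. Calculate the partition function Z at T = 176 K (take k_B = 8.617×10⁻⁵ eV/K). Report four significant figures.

Z = 0.6308

k_BT = 8.617×10⁻⁵ × 176 K = 0.0151659 eV.
Eᵢ/kT = 0.473431, 4.83321.
Z = Σ e^(−Eᵢ/kT) = e^(−0.473431) + e^(−4.83321) = 0.622862 + 0.00796093 = 0.630823.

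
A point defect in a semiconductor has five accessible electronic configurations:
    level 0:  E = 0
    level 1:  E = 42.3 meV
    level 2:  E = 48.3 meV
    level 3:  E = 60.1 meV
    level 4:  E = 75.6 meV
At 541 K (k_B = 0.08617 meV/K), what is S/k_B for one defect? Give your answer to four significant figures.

1.434

k_BT = 0.08617 × 541 K = 46.6180 meV.
Eᵢ/kT = 0, 0.907375, 1.03608, 1.28920, 1.62169.
Z = Σ e^(−Eᵢ/kT) = e^(−0) + e^(−0.907375) + e^(−1.03608) + e^(−1.28920) + e^(−1.62169) = 1.00000 + 0.403582 + 0.354843 + 0.275491 + 0.197565 = 2.23148.
⟨E⟩ = Σ EᵢPᵢ = 29.4438 meV.
S/k_B = ln Z + ⟨E⟩/kT = ln(2.23148) + 29.4438/46.6180 = 0.802665 + 0.631597 = 1.434.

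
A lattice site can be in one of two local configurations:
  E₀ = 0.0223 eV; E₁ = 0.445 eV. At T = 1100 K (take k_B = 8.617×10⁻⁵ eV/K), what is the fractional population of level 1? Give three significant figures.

0.0114

k_BT = 8.617×10⁻⁵ × 1100 K = 0.094787 eV.
Eᵢ/kT = 0.23526, 4.6947.
Z = Σ e^(−Eᵢ/kT) = e^(−0.23526) + e^(−4.6947) = 0.79037 + 0.0091436 = 0.79951.
P₁ = e^(−E₁/kT) / Z = 0.0091436/0.79951 = 0.0114.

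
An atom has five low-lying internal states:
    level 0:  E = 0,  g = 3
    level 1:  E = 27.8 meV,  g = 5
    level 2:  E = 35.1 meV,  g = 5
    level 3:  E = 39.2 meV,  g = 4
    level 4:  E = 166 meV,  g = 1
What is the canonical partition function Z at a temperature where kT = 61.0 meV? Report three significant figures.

Eᵢ/kT = 0, 0.45574, 0.57541, 0.64262, 2.7213.
Z = Σ gᵢe^(−Eᵢ/kT) = 3·e^(−0) + 5·e^(−0.45574) + 5·e^(−0.57541) + 4·e^(−0.64262) + 1·e^(−2.7213) = 3.0000 + 3.1699 + 2.8124 + 2.1037 + 0.065789 = 11.152.

Z = 11.2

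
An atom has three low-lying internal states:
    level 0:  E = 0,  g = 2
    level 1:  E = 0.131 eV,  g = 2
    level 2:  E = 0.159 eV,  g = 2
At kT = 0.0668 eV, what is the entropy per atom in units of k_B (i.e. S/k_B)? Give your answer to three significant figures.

Eᵢ/kT = 0, 1.9611, 2.3802.
Z = Σ gᵢe^(−Eᵢ/kT) = 2·e^(−0) + 2·e^(−1.9611) + 2·e^(−2.3802) = 2.0000 + 0.28141 + 0.18506 = 2.4665.
⟨E⟩ = Σ EᵢPᵢ = 0.026876 eV.
S/k_B = ln Z + ⟨E⟩/kT = ln(2.4665) + 0.026876/0.0668 = 0.90280 + 0.40234 = 1.31.

1.31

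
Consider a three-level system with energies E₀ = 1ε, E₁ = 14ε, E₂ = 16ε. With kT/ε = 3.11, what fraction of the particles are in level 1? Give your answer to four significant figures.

0.01495

Eᵢ/kT = 0.321543, 4.50161, 5.14469.
Z = Σ e^(−Eᵢ/kT) = e^(−0.321543) + e^(−4.50161) + e^(−5.14469) = 0.725029 + 0.0110911 + 0.00583028 = 0.741950.
P₁ = e^(−E₁/kT) / Z = 0.0110911/0.741950 = 0.01495.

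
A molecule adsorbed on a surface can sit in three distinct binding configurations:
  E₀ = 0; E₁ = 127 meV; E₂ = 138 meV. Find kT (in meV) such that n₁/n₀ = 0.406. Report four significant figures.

n₁/n₀ = exp[−(E₁−E₀)/kT] = 0.406.
⇒ (E₁−E₀)/kT = ln(1/0.406) = ln(2.46305) = 0.901400.
kT = 127 meV / 0.901400 = 140.9 meV.

140.9 meV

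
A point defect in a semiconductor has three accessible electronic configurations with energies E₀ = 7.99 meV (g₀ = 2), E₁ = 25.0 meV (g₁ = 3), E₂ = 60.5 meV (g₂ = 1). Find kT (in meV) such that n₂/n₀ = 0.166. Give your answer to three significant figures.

n₂/n₀ = (g₂/g₀) exp[−(E₂−E₀)/kT] = 0.166.
⇒ (E₂−E₀)/kT = ln((1/2)/0.166) = ln(3.0120) = 1.1026.
kT = 52.51 meV / 1.1026 = 47.6 meV.

47.6 meV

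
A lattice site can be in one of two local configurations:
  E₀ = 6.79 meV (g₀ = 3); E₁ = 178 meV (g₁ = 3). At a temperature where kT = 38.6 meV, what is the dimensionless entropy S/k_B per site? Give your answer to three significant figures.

Eᵢ/kT = 0.17591, 4.6114.
Z = Σ gᵢe^(−Eᵢ/kT) = 3·e^(−0.17591) + 3·e^(−4.6114) = 2.5161 + 0.029814 = 2.5459.
⟨E⟩ = Σ EᵢPᵢ = 8.7950 meV.
S/k_B = ln Z + ⟨E⟩/kT = ln(2.5459) + 8.7950/38.6 = 0.93448 + 0.22785 = 1.16.

1.16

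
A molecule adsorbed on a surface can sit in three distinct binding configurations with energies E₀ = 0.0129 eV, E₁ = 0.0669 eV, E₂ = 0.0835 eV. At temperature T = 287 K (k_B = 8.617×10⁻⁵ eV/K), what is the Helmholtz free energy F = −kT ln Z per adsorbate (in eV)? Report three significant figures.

k_BT = 8.617×10⁻⁵ × 287 K = 0.024731 eV.
Eᵢ/kT = 0.52161, 2.7051, 3.3763.
Z = Σ e^(−Eᵢ/kT) = e^(−0.52161) + e^(−2.7051) + e^(−3.3763) = 0.59356 + 0.066864 + 0.034174 = 0.69460.
F = −kT ln Z = −0.024731 × ln(0.69460) = −0.024731 × -0.36442 = 0.00901 eV.

0.00901 eV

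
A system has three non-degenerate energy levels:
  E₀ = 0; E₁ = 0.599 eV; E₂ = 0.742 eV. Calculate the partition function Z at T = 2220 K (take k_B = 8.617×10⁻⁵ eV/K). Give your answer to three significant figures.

k_BT = 8.617×10⁻⁵ × 2220 K = 0.19130 eV.
Eᵢ/kT = 0, 3.1312, 3.8787.
Z = Σ e^(−Eᵢ/kT) = e^(−0) + e^(−3.1312) + e^(−3.8787) = 1.0000 + 0.043665 + 0.020678 = 1.0643.

Z = 1.06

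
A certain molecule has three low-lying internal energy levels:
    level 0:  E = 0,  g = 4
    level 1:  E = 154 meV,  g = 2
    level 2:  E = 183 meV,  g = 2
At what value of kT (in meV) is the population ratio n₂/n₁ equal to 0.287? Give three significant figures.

n₂/n₁ = (g₂/g₁) exp[−(E₂−E₁)/kT] = 0.287.
⇒ (E₂−E₁)/kT = ln((2/2)/0.287) = ln(3.4843) = 1.2483.
kT = 29 meV / 1.2483 = 23.2 meV.

23.2 meV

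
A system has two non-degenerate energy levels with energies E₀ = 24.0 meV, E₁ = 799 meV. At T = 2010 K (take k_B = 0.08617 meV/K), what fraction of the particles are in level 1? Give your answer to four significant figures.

k_BT = 0.08617 × 2010 K = 173.202 meV.
Eᵢ/kT = 0.138567, 4.61311.
Z = Σ e^(−Eᵢ/kT) = e^(−0.138567) + e^(−4.61311) = 0.870605 + 0.00992092 = 0.880526.
P₁ = e^(−E₁/kT) / Z = 0.00992092/0.880526 = 0.01127.

0.01127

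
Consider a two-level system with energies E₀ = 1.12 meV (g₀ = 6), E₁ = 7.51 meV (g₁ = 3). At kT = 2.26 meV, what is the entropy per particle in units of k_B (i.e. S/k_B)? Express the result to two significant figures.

Eᵢ/kT = 0.4956, 3.323.
Z = Σ gᵢe^(−Eᵢ/kT) = 6·e^(−0.4956) + 3·e^(−3.323) = 3.655 + 0.1081 = 3.763.
⟨E⟩ = Σ EᵢPᵢ = 1.304 meV.
S/k_B = ln Z + ⟨E⟩/kT = ln(3.763) + 1.304/2.26 = 1.325 + 0.5770 = 1.9.

1.9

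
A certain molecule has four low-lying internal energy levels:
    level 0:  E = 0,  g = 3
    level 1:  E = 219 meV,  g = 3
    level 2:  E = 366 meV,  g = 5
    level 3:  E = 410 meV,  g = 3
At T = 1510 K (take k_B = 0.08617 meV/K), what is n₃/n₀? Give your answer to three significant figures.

0.0428

k_BT = 0.08617 × 1510 K = 130.12 meV.
n₃/n₀ = (g₃/g₀) exp[−(E₃−E₀)/kT] = (3/3) × exp(−(410 meV)/(130.12 meV)) = (3/3) × exp(-3.1509) = 0.0428.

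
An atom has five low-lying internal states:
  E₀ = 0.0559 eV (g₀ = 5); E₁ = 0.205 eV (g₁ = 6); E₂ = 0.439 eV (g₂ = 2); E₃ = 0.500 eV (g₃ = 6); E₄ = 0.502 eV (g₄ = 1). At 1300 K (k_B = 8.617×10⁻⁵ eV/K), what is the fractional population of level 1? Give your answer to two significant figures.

0.23

k_BT = 8.617×10⁻⁵ × 1300 K = 0.1120 eV.
Eᵢ/kT = 0.4991, 1.830, 3.920, 4.464, 4.482.
Z = Σ gᵢe^(−Eᵢ/kT) = 5·e^(−0.4991) + 6·e^(−1.830) + 2·e^(−3.920) + 6·e^(−4.464) + 1·e^(−4.482) = 3.035 + 0.9625 + 0.03968 + 0.06910 + 0.01131 = 4.118.
P₁ = g₁ e^(−E₁/kT) / Z = 0.9625/4.118 = 0.23.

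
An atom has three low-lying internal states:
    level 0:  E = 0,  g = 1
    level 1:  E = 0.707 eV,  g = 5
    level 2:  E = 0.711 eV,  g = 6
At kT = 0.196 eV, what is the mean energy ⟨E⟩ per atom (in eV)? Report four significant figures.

Eᵢ/kT = 0, 3.60714, 3.62755.
Z = Σ gᵢe^(−Eᵢ/kT) = 1·e^(−0) + 5·e^(−3.60714) + 6·e^(−3.62755) = 1.00000 + 0.135647 + 0.159487 = 1.29513.
⟨E⟩ = Σ Eᵢ gᵢe^(−Eᵢ/kT) / Z = (0·1.00000 + 0.707·0.135647 + 0.711·0.159487) / 1.29513 = 0.1616 eV.

0.1616 eV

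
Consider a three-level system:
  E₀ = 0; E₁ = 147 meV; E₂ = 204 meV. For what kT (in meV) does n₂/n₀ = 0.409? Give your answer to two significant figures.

230 meV

n₂/n₀ = exp[−(E₂−E₀)/kT] = 0.409.
⇒ (E₂−E₀)/kT = ln(1/0.409) = ln(2.445) = 0.8940.
kT = 204 meV / 0.8940 = 230 meV.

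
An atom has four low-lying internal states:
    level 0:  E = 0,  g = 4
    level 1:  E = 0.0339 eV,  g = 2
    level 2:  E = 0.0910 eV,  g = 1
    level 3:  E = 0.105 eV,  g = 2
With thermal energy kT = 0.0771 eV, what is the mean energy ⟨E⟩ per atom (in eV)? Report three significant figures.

0.0205 eV

Eᵢ/kT = 0, 0.43969, 1.1803, 1.3619.
Z = Σ gᵢe^(−Eᵢ/kT) = 4·e^(−0) + 2·e^(−0.43969) + 1·e^(−1.1803) + 2·e^(−1.3619) = 4.0000 + 1.2885 + 0.30719 + 0.51235 = 6.1080.
⟨E⟩ = Σ Eᵢ gᵢe^(−Eᵢ/kT) / Z = (0·4.0000 + 0.0339·1.2885 + 0.0910·0.30719 + 0.105·0.51235) / 6.1080 = 0.0205 eV.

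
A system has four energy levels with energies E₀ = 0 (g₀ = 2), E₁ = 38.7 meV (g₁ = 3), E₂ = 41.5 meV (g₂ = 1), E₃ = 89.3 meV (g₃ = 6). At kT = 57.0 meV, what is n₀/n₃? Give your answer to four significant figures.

n₀/n₃ = (g₀/g₃) exp[−(E₀−E₃)/kT] = (2/6) × exp(−(-89.3 meV)/(57.0 meV)) = (2/6) × exp(1.56667) = 1.597.

1.597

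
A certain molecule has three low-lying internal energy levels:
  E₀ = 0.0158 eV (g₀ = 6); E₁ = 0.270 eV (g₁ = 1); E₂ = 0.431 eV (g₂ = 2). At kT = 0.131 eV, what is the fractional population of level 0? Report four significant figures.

0.9634

Eᵢ/kT = 0.120611, 2.06107, 3.29008.
Z = Σ gᵢe^(−Eᵢ/kT) = 6·e^(−0.120611) + 1·e^(−2.06107) + 2·e^(−3.29008) = 5.31827 + 0.127318 + 0.0745017 = 5.52009.
P₀ = g₀ e^(−E₀/kT) / Z = 5.31827/5.52009 = 0.9634.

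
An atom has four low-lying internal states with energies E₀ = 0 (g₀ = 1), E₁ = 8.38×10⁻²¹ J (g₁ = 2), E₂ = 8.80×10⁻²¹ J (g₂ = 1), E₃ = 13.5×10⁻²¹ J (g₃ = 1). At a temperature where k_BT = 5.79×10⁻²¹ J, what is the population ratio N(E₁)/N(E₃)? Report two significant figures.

n₁/n₃ = (g₁/g₃) exp[−(E₁−E₃)/kT] = (2/1) × exp(−(-5.12 ×10⁻²¹ J)/(5.79 ×10⁻²¹ J)) = (2/1) × exp(0.8843) = 4.8.

4.8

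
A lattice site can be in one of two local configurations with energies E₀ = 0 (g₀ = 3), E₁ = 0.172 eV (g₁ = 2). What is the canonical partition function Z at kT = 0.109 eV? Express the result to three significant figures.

Eᵢ/kT = 0, 1.5780.
Z = Σ gᵢe^(−Eᵢ/kT) = 3·e^(−0) + 2·e^(−1.5780) = 3.0000 + 0.41277 = 3.4128.

Z = 3.41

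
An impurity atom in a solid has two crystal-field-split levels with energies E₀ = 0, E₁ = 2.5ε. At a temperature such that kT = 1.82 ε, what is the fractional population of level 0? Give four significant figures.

Eᵢ/kT = 0, 1.37363.
Z = Σ e^(−Eᵢ/kT) = e^(−0) + e^(−1.37363) = 1.00000 + 0.253186 = 1.25319.
P₀ = e^(−E₀/kT) / Z = 1.00000/1.25319 = 0.7980.

0.7980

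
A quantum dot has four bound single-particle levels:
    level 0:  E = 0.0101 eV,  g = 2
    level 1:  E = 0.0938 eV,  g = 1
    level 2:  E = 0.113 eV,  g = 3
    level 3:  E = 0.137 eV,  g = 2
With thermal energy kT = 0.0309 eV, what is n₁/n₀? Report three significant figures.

0.0333

n₁/n₀ = (g₁/g₀) exp[−(E₁−E₀)/kT] = (1/2) × exp(−(0.0837 eV)/(0.0309 eV)) = (1/2) × exp(-2.7087) = 0.0333.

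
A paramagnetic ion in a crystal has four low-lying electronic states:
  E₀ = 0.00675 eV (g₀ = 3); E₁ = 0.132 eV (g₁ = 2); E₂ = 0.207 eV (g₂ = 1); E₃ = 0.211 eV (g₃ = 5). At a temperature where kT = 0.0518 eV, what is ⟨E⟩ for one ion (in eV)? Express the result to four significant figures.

Eᵢ/kT = 0.130309, 2.54826, 3.99614, 4.07336.
Z = Σ gᵢe^(−Eᵢ/kT) = 3·e^(−0.130309) + 2·e^(−2.54826) + 1·e^(−3.99614) + 5·e^(−4.07336) = 2.63347 + 0.156435 + 0.0183865 + 0.0851005 = 2.89339.
⟨E⟩ = Σ Eᵢ gᵢe^(−Eᵢ/kT) / Z = (0.00675·2.63347 + 0.132·0.156435 + 0.207·0.0183865 + 0.211·0.0851005) / 2.89339 = 0.02080 eV.

0.02080 eV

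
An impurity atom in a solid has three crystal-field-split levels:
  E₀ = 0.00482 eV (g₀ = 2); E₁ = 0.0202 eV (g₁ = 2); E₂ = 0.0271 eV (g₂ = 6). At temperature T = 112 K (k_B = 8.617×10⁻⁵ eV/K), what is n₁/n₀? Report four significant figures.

0.2032

k_BT = 8.617×10⁻⁵ × 112 K = 0.00965104 eV.
n₁/n₀ = (g₁/g₀) exp[−(E₁−E₀)/kT] = (2/2) × exp(−(0.01538 eV)/(0.00965104 eV)) = (2/2) × exp(-1.59361) = 0.2032.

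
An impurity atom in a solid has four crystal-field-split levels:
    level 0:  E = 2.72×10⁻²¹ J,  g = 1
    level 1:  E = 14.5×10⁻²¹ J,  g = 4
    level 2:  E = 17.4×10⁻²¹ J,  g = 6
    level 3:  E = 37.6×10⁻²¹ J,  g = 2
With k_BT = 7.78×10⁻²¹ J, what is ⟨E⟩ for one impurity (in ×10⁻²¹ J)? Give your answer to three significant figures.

11.4 ×10⁻²¹ J

Eᵢ/kT = 0.34961, 1.8638, 2.2365, 4.8329.
Z = Σ gᵢe^(−Eᵢ/kT) = 1·e^(−0.34961) + 4·e^(−1.8638) + 6·e^(−2.2365) + 2·e^(−4.8329) = 0.70496 + 0.62033 + 0.64099 + 0.015927 = 1.9822.
⟨E⟩ = Σ Eᵢ gᵢe^(−Eᵢ/kT) / Z = (2.72·0.70496 + 14.5·0.62033 + 17.4·0.64099 + 37.6·0.015927) / 1.9822 = 11.4 ×10⁻²¹ J.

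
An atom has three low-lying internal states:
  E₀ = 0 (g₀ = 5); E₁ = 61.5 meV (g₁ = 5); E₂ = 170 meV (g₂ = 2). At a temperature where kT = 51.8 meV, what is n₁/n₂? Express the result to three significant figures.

n₁/n₂ = (g₁/g₂) exp[−(E₁−E₂)/kT] = (5/2) × exp(−(-108.5 meV)/(51.8 meV)) = (5/2) × exp(2.0946) = 20.3.

20.3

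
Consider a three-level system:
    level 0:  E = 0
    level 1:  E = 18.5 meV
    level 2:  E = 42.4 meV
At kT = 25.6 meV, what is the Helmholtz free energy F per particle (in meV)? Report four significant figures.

Eᵢ/kT = 0, 0.722656, 1.65625.
Z = Σ e^(−Eᵢ/kT) = e^(−0) + e^(−0.722656) + e^(−1.65625) = 1.00000 + 0.485461 + 0.190853 = 1.67631.
F = −kT ln Z = −25.6 × ln(1.67631) = −25.6 × 0.516595 = -13.22 meV.

-13.22 meV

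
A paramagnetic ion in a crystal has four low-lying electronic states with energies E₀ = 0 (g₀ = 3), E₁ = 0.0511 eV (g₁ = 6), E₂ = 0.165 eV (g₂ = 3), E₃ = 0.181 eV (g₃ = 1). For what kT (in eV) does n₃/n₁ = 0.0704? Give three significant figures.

n₃/n₁ = (g₃/g₁) exp[−(E₃−E₁)/kT] = 0.0704.
⇒ (E₃−E₁)/kT = ln((1/6)/0.0704) = ln(2.3674) = 0.86179.
kT = 0.1299 eV / 0.86179 = 0.151 eV.

0.151 eV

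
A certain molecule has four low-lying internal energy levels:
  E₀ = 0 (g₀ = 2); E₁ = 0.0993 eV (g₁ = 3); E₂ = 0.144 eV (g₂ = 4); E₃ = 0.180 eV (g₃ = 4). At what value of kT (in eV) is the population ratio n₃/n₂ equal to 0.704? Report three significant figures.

n₃/n₂ = (g₃/g₂) exp[−(E₃−E₂)/kT] = 0.704.
⇒ (E₃−E₂)/kT = ln((4/4)/0.704) = ln(1.4205) = 0.35101.
kT = 0.036 eV / 0.35101 = 0.103 eV.

0.103 eV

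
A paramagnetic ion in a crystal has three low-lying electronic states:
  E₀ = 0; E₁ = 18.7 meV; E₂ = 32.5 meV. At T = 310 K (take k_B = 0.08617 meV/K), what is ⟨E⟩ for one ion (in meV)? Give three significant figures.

10.5 meV

k_BT = 0.08617 × 310 K = 26.713 meV.
Eᵢ/kT = 0, 0.70003, 1.2166.
Z = Σ e^(−Eᵢ/kT) = e^(−0) + e^(−0.70003) + e^(−1.2166) = 1.0000 + 0.49657 + 0.29624 = 1.7928.
⟨E⟩ = Σ Eᵢ e^(−Eᵢ/kT) / Z = (0·1.0000 + 18.7·0.49657 + 32.5·0.29624) / 1.7928 = 10.5 meV.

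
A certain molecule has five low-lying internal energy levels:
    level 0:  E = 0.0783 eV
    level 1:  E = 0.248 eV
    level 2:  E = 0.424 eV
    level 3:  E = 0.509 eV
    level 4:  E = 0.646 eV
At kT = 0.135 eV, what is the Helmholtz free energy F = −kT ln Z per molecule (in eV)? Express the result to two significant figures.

Eᵢ/kT = 0.5800, 1.837, 3.141, 3.770, 4.785.
Z = Σ e^(−Eᵢ/kT) = e^(−0.5800) + e^(−1.837) + e^(−3.141) + e^(−3.770) + e^(−4.785) = 0.5599 + 0.1593 + 0.04324 + 0.02305 + 0.008354 = 0.7938.
F = −kT ln Z = −0.135 × ln(0.7938) = −0.135 × -0.2309 = 0.031 eV.

0.031 eV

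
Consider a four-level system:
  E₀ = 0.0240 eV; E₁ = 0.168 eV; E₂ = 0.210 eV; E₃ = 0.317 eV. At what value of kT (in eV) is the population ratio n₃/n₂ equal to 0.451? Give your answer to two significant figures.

n₃/n₂ = exp[−(E₃−E₂)/kT] = 0.451.
⇒ (E₃−E₂)/kT = ln(1/0.451) = ln(2.217) = 0.7962.
kT = 0.107 eV / 0.7962 = 0.13 eV.

0.13 eV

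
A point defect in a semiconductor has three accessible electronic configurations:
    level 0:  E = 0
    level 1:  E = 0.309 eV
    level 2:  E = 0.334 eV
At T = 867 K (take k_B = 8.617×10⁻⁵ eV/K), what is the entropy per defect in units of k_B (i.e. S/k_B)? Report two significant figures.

k_BT = 8.617×10⁻⁵ × 867 K = 0.07471 eV.
Eᵢ/kT = 0, 4.136, 4.471.
Z = Σ e^(−Eᵢ/kT) = e^(−0) + e^(−4.136) + e^(−4.471) = 1.000 + 0.01599 + 0.01144 = 1.027.
⟨E⟩ = Σ EᵢPᵢ = 0.008532 eV.
S/k_B = ln Z + ⟨E⟩/kT = ln(1.027) + 0.008532/0.07471 = 0.02664 + 0.1142 = 0.14.

0.14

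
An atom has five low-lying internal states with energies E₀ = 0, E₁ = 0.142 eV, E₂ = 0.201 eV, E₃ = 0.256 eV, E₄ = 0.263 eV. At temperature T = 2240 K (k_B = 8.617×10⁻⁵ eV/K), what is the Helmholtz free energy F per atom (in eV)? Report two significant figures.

k_BT = 8.617×10⁻⁵ × 2240 K = 0.1930 eV.
Eᵢ/kT = 0, 0.7358, 1.041, 1.326, 1.363.
Z = Σ e^(−Eᵢ/kT) = e^(−0) + e^(−0.7358) + e^(−1.041) + e^(−1.326) + e^(−1.363) = 1.000 + 0.4791 + 0.3531 + 0.2655 + 0.2559 = 2.354.
F = −kT ln Z = −0.1930 × ln(2.354) = −0.1930 × 0.8561 = -0.17 eV.

-0.17 eV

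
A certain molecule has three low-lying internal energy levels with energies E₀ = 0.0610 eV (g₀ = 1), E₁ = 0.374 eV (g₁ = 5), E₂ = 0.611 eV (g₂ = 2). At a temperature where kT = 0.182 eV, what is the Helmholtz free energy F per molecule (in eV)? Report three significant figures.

Eᵢ/kT = 0.33516, 2.0549, 3.3571.
Z = Σ gᵢe^(−Eᵢ/kT) = 1·e^(−0.33516) + 5·e^(−2.0549) + 2·e^(−3.3571) = 0.71522 + 0.64053 + 0.069672 = 1.4254.
F = −kT ln Z = −0.182 × ln(1.4254) = −0.182 × 0.35445 = -0.0645 eV.

-0.0645 eV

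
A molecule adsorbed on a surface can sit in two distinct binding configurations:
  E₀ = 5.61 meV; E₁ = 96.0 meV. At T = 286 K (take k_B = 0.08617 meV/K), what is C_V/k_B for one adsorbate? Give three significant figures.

k_BT = 0.08617 × 286 K = 24.645 meV.
Eᵢ/kT = 0.22763, 3.8953.
Z = Σ e^(−Eᵢ/kT) = e^(−0.22763) + e^(−3.8953) = 0.79642 + 0.020337 = 0.81676.
⟨E⟩ = 7.8607 meV, ⟨E²⟩ = 260.16 meV².
C_V/k_B = (⟨E²⟩ − ⟨E⟩²)/(kT)² = (260.16 − 61.791)/607.38 = 0.327.

0.327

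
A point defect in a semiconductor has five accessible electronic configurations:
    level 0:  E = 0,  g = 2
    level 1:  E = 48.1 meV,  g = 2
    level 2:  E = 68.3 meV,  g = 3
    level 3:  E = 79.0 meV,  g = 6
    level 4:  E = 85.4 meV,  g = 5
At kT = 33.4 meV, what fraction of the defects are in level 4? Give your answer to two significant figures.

Eᵢ/kT = 0, 1.440, 2.045, 2.365, 2.557.
Z = Σ gᵢe^(−Eᵢ/kT) = 2·e^(−0) + 2·e^(−1.440) + 3·e^(−2.045) + 6·e^(−2.365) + 5·e^(−2.557) = 2.000 + 0.4739 + 0.3881 + 0.5637 + 0.3877 = 3.813.
P₄ = g₄ e^(−E₄/kT) / Z = 0.3877/3.813 = 0.10.

0.10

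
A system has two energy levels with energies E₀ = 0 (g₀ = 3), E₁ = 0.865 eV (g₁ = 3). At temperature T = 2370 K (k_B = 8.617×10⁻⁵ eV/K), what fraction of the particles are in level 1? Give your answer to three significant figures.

0.0143

k_BT = 8.617×10⁻⁵ × 2370 K = 0.20422 eV.
Eᵢ/kT = 0, 4.2356.
Z = Σ gᵢe^(−Eᵢ/kT) = 3·e^(−0) + 3·e^(−4.2356) = 3.0000 + 0.043413 = 3.0434.
P₁ = g₁ e^(−E₁/kT) / Z = 0.043413/3.0434 = 0.0143.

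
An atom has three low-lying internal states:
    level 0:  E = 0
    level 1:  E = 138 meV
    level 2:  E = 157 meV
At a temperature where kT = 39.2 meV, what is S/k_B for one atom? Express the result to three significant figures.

Eᵢ/kT = 0, 3.5204, 4.0051.
Z = Σ e^(−Eᵢ/kT) = e^(−0) + e^(−3.5204) + e^(−4.0051) = 1.0000 + 0.029588 + 0.018222 = 1.0478.
⟨E⟩ = Σ EᵢPᵢ = 6.6272 meV.
S/k_B = ln Z + ⟨E⟩/kT = ln(1.0478) + 6.6272/39.2 = 0.046693 + 0.16906 = 0.216.

0.216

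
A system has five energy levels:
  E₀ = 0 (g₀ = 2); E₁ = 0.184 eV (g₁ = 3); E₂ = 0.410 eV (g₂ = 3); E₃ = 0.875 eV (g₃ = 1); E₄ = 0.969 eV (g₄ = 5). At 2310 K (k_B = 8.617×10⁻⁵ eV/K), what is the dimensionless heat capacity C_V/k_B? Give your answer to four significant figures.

0.7003

k_BT = 8.617×10⁻⁵ × 2310 K = 0.199053 eV.
Eᵢ/kT = 0, 0.924377, 2.05975, 4.39581, 4.86805.
Z = Σ gᵢe^(−Eᵢ/kT) = 2·e^(−0) + 3·e^(−0.924377) + 3·e^(−2.05975) + 1·e^(−4.39581) + 5·e^(−4.86805) = 2.00000 + 1.19034 + 0.382458 + 0.0123289 + 0.0384417 = 3.62357.
⟨E⟩ = 0.116975 eV, ⟨E²⟩ = 0.0414304 eV².
C_V/k_B = (⟨E²⟩ − ⟨E⟩²)/(kT)² = (0.0414304 − 0.0136832)/0.0396221 = 0.7003.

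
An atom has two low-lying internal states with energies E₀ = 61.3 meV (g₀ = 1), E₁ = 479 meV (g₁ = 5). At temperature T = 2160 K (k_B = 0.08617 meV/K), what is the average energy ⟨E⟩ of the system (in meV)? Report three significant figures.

k_BT = 0.08617 × 2160 K = 186.13 meV.
Eᵢ/kT = 0.32934, 2.5735.
Z = Σ gᵢe^(−Eᵢ/kT) = 1·e^(−0.32934) + 5·e^(−2.5735) = 0.71940 + 0.38134 = 1.1007.
⟨E⟩ = Σ Eᵢ gᵢe^(−Eᵢ/kT) / Z = (61.3·0.71940 + 479·0.38134) / 1.1007 = 206 meV.

206 meV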